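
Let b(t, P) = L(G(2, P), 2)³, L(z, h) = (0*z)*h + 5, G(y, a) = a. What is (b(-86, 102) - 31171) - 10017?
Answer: -41063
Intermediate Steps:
L(z, h) = 5 (L(z, h) = 0*h + 5 = 0 + 5 = 5)
b(t, P) = 125 (b(t, P) = 5³ = 125)
(b(-86, 102) - 31171) - 10017 = (125 - 31171) - 10017 = -31046 - 10017 = -41063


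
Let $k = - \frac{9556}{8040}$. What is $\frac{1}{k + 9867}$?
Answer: $\frac{2010}{19830281} \approx 0.00010136$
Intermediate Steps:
$k = - \frac{2389}{2010}$ ($k = \left(-9556\right) \frac{1}{8040} = - \frac{2389}{2010} \approx -1.1886$)
$\frac{1}{k + 9867} = \frac{1}{- \frac{2389}{2010} + 9867} = \frac{1}{\frac{19830281}{2010}} = \frac{2010}{19830281}$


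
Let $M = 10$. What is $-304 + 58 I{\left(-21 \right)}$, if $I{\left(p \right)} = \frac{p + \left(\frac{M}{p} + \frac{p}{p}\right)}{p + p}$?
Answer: $- \frac{121594}{441} \approx -275.72$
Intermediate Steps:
$I{\left(p \right)} = \frac{1 + p + \frac{10}{p}}{2 p}$ ($I{\left(p \right)} = \frac{p + \left(\frac{10}{p} + \frac{p}{p}\right)}{p + p} = \frac{p + \left(\frac{10}{p} + 1\right)}{2 p} = \left(p + \left(1 + \frac{10}{p}\right)\right) \frac{1}{2 p} = \left(1 + p + \frac{10}{p}\right) \frac{1}{2 p} = \frac{1 + p + \frac{10}{p}}{2 p}$)
$-304 + 58 I{\left(-21 \right)} = -304 + 58 \frac{10 - 21 + \left(-21\right)^{2}}{2 \cdot 441} = -304 + 58 \cdot \frac{1}{2} \cdot \frac{1}{441} \left(10 - 21 + 441\right) = -304 + 58 \cdot \frac{1}{2} \cdot \frac{1}{441} \cdot 430 = -304 + 58 \cdot \frac{215}{441} = -304 + \frac{12470}{441} = - \frac{121594}{441}$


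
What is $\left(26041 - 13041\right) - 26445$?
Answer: $-13445$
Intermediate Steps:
$\left(26041 - 13041\right) - 26445 = 13000 - 26445 = -13445$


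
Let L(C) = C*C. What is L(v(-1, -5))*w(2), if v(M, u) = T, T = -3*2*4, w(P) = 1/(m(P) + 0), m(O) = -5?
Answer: -576/5 ≈ -115.20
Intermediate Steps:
w(P) = -⅕ (w(P) = 1/(-5 + 0) = 1/(-5) = -⅕)
T = -24 (T = -6*4 = -24)
v(M, u) = -24
L(C) = C²
L(v(-1, -5))*w(2) = (-24)²*(-⅕) = 576*(-⅕) = -576/5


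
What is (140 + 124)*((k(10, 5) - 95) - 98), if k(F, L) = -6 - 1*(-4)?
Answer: -51480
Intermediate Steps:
k(F, L) = -2 (k(F, L) = -6 + 4 = -2)
(140 + 124)*((k(10, 5) - 95) - 98) = (140 + 124)*((-2 - 95) - 98) = 264*(-97 - 98) = 264*(-195) = -51480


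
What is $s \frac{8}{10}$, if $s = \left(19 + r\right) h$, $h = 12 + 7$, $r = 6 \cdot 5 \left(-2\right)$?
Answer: $- \frac{3116}{5} \approx -623.2$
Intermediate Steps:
$r = -60$ ($r = 30 \left(-2\right) = -60$)
$h = 19$
$s = -779$ ($s = \left(19 - 60\right) 19 = \left(-41\right) 19 = -779$)
$s \frac{8}{10} = - 779 \cdot \frac{8}{10} = - 779 \cdot 8 \cdot \frac{1}{10} = \left(-779\right) \frac{4}{5} = - \frac{3116}{5}$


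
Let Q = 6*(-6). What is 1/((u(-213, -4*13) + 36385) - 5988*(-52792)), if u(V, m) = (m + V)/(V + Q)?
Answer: -249/399588877456 ≈ -6.2314e-10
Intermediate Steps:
Q = -36
u(V, m) = (V + m)/(-36 + V) (u(V, m) = (m + V)/(V - 36) = (V + m)/(-36 + V))
1/((u(-213, -4*13) + 36385) - 5988*(-52792)) = 1/((((-213 - 4*13)/(-36 - 213) + 36385) - 5988)*(-52792)) = -1/52792/(((-213 - 52)/(-249) + 36385) - 5988) = -1/52792/((-1/249*(-265) + 36385) - 5988) = -1/52792/((265/249 + 36385) - 5988) = -1/52792/(9060130/249 - 5988) = -1/52792/(7569118/249) = (249/7569118)*(-1/52792) = -249/399588877456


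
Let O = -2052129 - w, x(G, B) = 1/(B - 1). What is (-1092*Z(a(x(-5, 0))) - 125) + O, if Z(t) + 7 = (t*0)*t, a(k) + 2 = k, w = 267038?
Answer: -2311648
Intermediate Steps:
x(G, B) = 1/(-1 + B)
a(k) = -2 + k
Z(t) = -7 (Z(t) = -7 + (t*0)*t = -7 + 0*t = -7 + 0 = -7)
O = -2319167 (O = -2052129 - 1*267038 = -2052129 - 267038 = -2319167)
(-1092*Z(a(x(-5, 0))) - 125) + O = (-1092*(-7) - 125) - 2319167 = (7644 - 125) - 2319167 = 7519 - 2319167 = -2311648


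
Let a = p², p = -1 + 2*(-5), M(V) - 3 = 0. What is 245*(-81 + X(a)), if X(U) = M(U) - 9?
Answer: -21315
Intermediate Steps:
M(V) = 3 (M(V) = 3 + 0 = 3)
p = -11 (p = -1 - 10 = -11)
a = 121 (a = (-11)² = 121)
X(U) = -6 (X(U) = 3 - 9 = -6)
245*(-81 + X(a)) = 245*(-81 - 6) = 245*(-87) = -21315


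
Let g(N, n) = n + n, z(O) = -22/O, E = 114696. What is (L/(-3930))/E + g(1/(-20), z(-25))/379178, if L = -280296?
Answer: 3717896041/5934600193050 ≈ 0.00062648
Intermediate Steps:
g(N, n) = 2*n
(L/(-3930))/E + g(1/(-20), z(-25))/379178 = -280296/(-3930)/114696 + (2*(-22/(-25)))/379178 = -280296*(-1/3930)*(1/114696) + (2*(-22*(-1/25)))*(1/379178) = (46716/655)*(1/114696) + (2*(22/25))*(1/379178) = 3893/6260490 + (44/25)*(1/379178) = 3893/6260490 + 22/4739725 = 3717896041/5934600193050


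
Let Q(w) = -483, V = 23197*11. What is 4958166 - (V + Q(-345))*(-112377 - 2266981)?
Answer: 605989371038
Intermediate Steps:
V = 255167
4958166 - (V + Q(-345))*(-112377 - 2266981) = 4958166 - (255167 - 483)*(-112377 - 2266981) = 4958166 - 254684*(-2379358) = 4958166 - 1*(-605984412872) = 4958166 + 605984412872 = 605989371038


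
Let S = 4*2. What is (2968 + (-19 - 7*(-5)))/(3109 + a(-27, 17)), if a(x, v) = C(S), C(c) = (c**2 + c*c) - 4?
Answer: 2984/3233 ≈ 0.92298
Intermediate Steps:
S = 8
C(c) = -4 + 2*c**2 (C(c) = (c**2 + c**2) - 4 = 2*c**2 - 4 = -4 + 2*c**2)
a(x, v) = 124 (a(x, v) = -4 + 2*8**2 = -4 + 2*64 = -4 + 128 = 124)
(2968 + (-19 - 7*(-5)))/(3109 + a(-27, 17)) = (2968 + (-19 - 7*(-5)))/(3109 + 124) = (2968 + (-19 + 35))/3233 = (2968 + 16)*(1/3233) = 2984*(1/3233) = 2984/3233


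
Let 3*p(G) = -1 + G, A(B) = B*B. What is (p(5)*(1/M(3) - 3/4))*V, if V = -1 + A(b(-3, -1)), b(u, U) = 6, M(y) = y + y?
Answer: -245/9 ≈ -27.222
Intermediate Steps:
M(y) = 2*y
A(B) = B**2
V = 35 (V = -1 + 6**2 = -1 + 36 = 35)
p(G) = -1/3 + G/3 (p(G) = (-1 + G)/3 = -1/3 + G/3)
(p(5)*(1/M(3) - 3/4))*V = ((-1/3 + (1/3)*5)*(1/(2*3) - 3/4))*35 = ((-1/3 + 5/3)*(1/6 - 3*1/4))*35 = (4*(1*(1/6) - 3/4)/3)*35 = (4*(1/6 - 3/4)/3)*35 = ((4/3)*(-7/12))*35 = -7/9*35 = -245/9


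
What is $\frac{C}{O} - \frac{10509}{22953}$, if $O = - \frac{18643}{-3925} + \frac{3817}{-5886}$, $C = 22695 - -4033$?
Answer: $\frac{4724045488757981}{724939694423} \approx 6516.5$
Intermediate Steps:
$C = 26728$ ($C = 22695 + 4033 = 26728$)
$O = \frac{94750973}{23102550}$ ($O = \left(-18643\right) \left(- \frac{1}{3925}\right) + 3817 \left(- \frac{1}{5886}\right) = \frac{18643}{3925} - \frac{3817}{5886} = \frac{94750973}{23102550} \approx 4.1013$)
$\frac{C}{O} - \frac{10509}{22953} = \frac{26728}{\frac{94750973}{23102550}} - \frac{10509}{22953} = 26728 \cdot \frac{23102550}{94750973} - \frac{3503}{7651} = \frac{617484956400}{94750973} - \frac{3503}{7651} = \frac{4724045488757981}{724939694423}$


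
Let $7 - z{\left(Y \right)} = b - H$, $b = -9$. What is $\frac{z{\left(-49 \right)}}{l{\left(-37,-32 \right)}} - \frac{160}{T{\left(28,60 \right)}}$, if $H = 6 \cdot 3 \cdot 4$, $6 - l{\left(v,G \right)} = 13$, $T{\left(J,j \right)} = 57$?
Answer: $- \frac{6136}{399} \approx -15.378$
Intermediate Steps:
$l{\left(v,G \right)} = -7$ ($l{\left(v,G \right)} = 6 - 13 = -7$)
$H = 72$ ($H = 18 \cdot 4 = 72$)
$z{\left(Y \right)} = 88$ ($z{\left(Y \right)} = 7 - \left(-9 - 72\right) = 7 - -81 = 7 + 81 = 88$)
$\frac{z{\left(-49 \right)}}{l{\left(-37,-32 \right)}} - \frac{160}{T{\left(28,60 \right)}} = \frac{88}{-7} - \frac{160}{57} = 88 \left(- \frac{1}{7}\right) - \frac{160}{57} = - \frac{88}{7} - \frac{160}{57} = - \frac{6136}{399}$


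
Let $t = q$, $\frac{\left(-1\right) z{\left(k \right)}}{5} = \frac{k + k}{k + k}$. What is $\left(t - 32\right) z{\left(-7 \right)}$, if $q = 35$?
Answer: $-15$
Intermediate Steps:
$z{\left(k \right)} = -5$ ($z{\left(k \right)} = - 5 \frac{k + k}{k + k} = - 5 \frac{2 k}{2 k} = - 5 \cdot 2 k \frac{1}{2 k} = \left(-5\right) 1 = -5$)
$t = 35$
$\left(t - 32\right) z{\left(-7 \right)} = \left(35 - 32\right) \left(-5\right) = 3 \left(-5\right) = -15$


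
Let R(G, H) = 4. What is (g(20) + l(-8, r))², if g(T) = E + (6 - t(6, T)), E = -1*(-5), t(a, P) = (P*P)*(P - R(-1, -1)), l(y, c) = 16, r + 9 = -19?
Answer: 40615129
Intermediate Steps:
r = -28 (r = -9 - 19 = -28)
t(a, P) = P²*(-4 + P) (t(a, P) = (P*P)*(P - 1*4) = P²*(P - 4) = P²*(-4 + P))
E = 5
g(T) = 11 - T²*(-4 + T) (g(T) = 5 + (6 - T²*(-4 + T)) = 11 - T²*(-4 + T))
(g(20) + l(-8, r))² = ((11 + 20²*(4 - 1*20)) + 16)² = ((11 + 400*(4 - 20)) + 16)² = ((11 + 400*(-16)) + 16)² = ((11 - 6400) + 16)² = (-6389 + 16)² = (-6373)² = 40615129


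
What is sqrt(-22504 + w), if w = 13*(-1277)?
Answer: 3*I*sqrt(4345) ≈ 197.75*I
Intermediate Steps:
w = -16601
sqrt(-22504 + w) = sqrt(-22504 - 16601) = sqrt(-39105) = 3*I*sqrt(4345)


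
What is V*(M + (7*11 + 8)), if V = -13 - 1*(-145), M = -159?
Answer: -9768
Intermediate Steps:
V = 132 (V = -13 + 145 = 132)
V*(M + (7*11 + 8)) = 132*(-159 + (7*11 + 8)) = 132*(-159 + (77 + 8)) = 132*(-159 + 85) = 132*(-74) = -9768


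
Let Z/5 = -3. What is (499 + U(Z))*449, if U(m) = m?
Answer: 217316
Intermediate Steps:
Z = -15 (Z = 5*(-3) = -15)
(499 + U(Z))*449 = (499 - 15)*449 = 484*449 = 217316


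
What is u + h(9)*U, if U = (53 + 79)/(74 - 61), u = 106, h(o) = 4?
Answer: 1906/13 ≈ 146.62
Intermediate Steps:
U = 132/13 ≈ 10.154
u + h(9)*U = 106 + 4*(132/13) = 106 + 528/13 = 1906/13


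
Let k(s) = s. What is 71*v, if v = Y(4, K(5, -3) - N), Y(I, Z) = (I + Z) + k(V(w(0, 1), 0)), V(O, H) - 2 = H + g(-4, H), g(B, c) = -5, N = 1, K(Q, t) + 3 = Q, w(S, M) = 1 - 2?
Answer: 142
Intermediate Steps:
w(S, M) = -1
K(Q, t) = -3 + Q
V(O, H) = -3 + H (V(O, H) = 2 + (H - 5) = 2 + (-5 + H) = -3 + H)
Y(I, Z) = -3 + I + Z (Y(I, Z) = (I + Z) + (-3 + 0) = (I + Z) - 3 = -3 + I + Z)
v = 2 (v = -3 + 4 + ((-3 + 5) - 1*1) = -3 + 4 + (2 - 1) = -3 + 4 + 1 = 2)
71*v = 71*2 = 142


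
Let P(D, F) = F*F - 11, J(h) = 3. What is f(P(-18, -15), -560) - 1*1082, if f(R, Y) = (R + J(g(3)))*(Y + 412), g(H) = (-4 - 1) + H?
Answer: -33198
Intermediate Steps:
g(H) = -5 + H
P(D, F) = -11 + F² (P(D, F) = F² - 11 = -11 + F²)
f(R, Y) = (3 + R)*(412 + Y) (f(R, Y) = (R + 3)*(Y + 412) = (3 + R)*(412 + Y))
f(P(-18, -15), -560) - 1*1082 = (1236 + 3*(-560) + 412*(-11 + (-15)²) + (-11 + (-15)²)*(-560)) - 1*1082 = (1236 - 1680 + 412*(-11 + 225) + (-11 + 225)*(-560)) - 1082 = (1236 - 1680 + 412*214 + 214*(-560)) - 1082 = (1236 - 1680 + 88168 - 119840) - 1082 = -32116 - 1082 = -33198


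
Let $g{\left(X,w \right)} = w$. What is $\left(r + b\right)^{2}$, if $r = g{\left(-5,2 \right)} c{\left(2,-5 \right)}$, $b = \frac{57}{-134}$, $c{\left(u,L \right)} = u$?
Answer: $\frac{229441}{17956} \approx 12.778$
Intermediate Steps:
$b = - \frac{57}{134}$ ($b = 57 \left(- \frac{1}{134}\right) = - \frac{57}{134} \approx -0.42537$)
$r = 4$ ($r = 2 \cdot 2 = 4$)
$\left(r + b\right)^{2} = \left(4 - \frac{57}{134}\right)^{2} = \left(\frac{479}{134}\right)^{2} = \frac{229441}{17956}$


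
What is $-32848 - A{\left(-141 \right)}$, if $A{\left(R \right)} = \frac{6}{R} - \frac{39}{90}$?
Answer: $- \frac{46315009}{1410} \approx -32848.0$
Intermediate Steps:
$A{\left(R \right)} = - \frac{13}{30} + \frac{6}{R}$ ($A{\left(R \right)} = \frac{6}{R} - \frac{13}{30} = - \frac{13}{30} + \frac{6}{R}$)
$-32848 - A{\left(-141 \right)} = -32848 - \left(- \frac{13}{30} + \frac{6}{-141}\right) = -32848 - \left(- \frac{13}{30} + 6 \left(- \frac{1}{141}\right)\right) = -32848 - \left(- \frac{13}{30} - \frac{2}{47}\right) = -32848 - - \frac{671}{1410} = -32848 + \frac{671}{1410} = - \frac{46315009}{1410}$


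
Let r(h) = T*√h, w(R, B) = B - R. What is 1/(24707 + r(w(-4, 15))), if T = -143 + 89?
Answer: 24707/610380445 + 54*√19/610380445 ≈ 4.0864e-5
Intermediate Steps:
T = -54
r(h) = -54*√h
1/(24707 + r(w(-4, 15))) = 1/(24707 - 54*√(15 - 1*(-4))) = 1/(24707 - 54*√(15 + 4)) = 1/(24707 - 54*√19)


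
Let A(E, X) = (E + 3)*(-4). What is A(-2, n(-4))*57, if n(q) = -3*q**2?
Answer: -228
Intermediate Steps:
A(E, X) = -12 - 4*E (A(E, X) = (3 + E)*(-4) = -12 - 4*E)
A(-2, n(-4))*57 = (-12 - 4*(-2))*57 = (-12 + 8)*57 = -4*57 = -228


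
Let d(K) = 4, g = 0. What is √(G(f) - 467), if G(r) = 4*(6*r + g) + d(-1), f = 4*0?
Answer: I*√463 ≈ 21.517*I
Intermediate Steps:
f = 0
G(r) = 4 + 24*r (G(r) = 4*(6*r + 0) + 4 = 4*(6*r) + 4 = 24*r + 4 = 4 + 24*r)
√(G(f) - 467) = √((4 + 24*0) - 467) = √((4 + 0) - 467) = √(4 - 467) = √(-463) = I*√463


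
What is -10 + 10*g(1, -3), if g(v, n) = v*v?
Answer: 0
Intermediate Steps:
g(v, n) = v²
-10 + 10*g(1, -3) = -10 + 10*1² = -10 + 10*1 = -10 + 10 = 0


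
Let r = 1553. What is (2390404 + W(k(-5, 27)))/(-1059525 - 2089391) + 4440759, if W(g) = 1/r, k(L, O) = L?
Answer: 21716491473132519/4890266548 ≈ 4.4408e+6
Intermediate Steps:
W(g) = 1/1553
(2390404 + W(k(-5, 27)))/(-1059525 - 2089391) + 4440759 = (2390404 + 1/1553)/(-1059525 - 2089391) + 4440759 = (3712297413/1553)/(-3148916) + 4440759 = (3712297413/1553)*(-1/3148916) + 4440759 = -3712297413/4890266548 + 4440759 = 21716491473132519/4890266548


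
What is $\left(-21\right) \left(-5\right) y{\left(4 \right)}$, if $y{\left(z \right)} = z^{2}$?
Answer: $1680$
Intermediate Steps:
$\left(-21\right) \left(-5\right) y{\left(4 \right)} = \left(-21\right) \left(-5\right) 4^{2} = 105 \cdot 16 = 1680$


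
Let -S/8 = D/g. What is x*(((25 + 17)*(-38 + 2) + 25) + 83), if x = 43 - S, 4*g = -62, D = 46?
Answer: -838188/31 ≈ -27038.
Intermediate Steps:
g = -31/2 (g = (1/4)*(-62) = -31/2 ≈ -15.500)
S = 736/31 (S = -368/(-31/2) = -368*(-2)/31 = -8*(-92/31) = 736/31 ≈ 23.742)
x = 597/31 (x = 43 - 1*736/31 = 43 - 736/31 = 597/31 ≈ 19.258)
x*(((25 + 17)*(-38 + 2) + 25) + 83) = 597*(((25 + 17)*(-38 + 2) + 25) + 83)/31 = 597*((42*(-36) + 25) + 83)/31 = 597*((-1512 + 25) + 83)/31 = 597*(-1487 + 83)/31 = (597/31)*(-1404) = -838188/31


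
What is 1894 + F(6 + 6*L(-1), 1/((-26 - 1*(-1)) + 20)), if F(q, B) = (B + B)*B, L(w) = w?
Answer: 47352/25 ≈ 1894.1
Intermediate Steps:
F(q, B) = 2*B² (F(q, B) = (2*B)*B = 2*B²)
1894 + F(6 + 6*L(-1), 1/((-26 - 1*(-1)) + 20)) = 1894 + 2*(1/((-26 - 1*(-1)) + 20))² = 1894 + 2*(1/((-26 + 1) + 20))² = 1894 + 2*(1/(-25 + 20))² = 1894 + 2*(1/(-5))² = 1894 + 2*(-⅕)² = 1894 + 2*(1/25) = 1894 + 2/25 = 47352/25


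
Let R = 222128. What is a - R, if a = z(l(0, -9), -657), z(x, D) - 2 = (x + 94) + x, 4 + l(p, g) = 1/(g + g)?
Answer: -1998361/9 ≈ -2.2204e+5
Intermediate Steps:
l(p, g) = -4 + 1/(2*g) (l(p, g) = -4 + 1/(g + g) = -4 + 1/(2*g))
z(x, D) = 96 + 2*x (z(x, D) = 2 + ((x + 94) + x) = 2 + ((94 + x) + x) = 2 + (94 + 2*x) = 96 + 2*x)
a = 791/9 (a = 96 + 2*(-4 + (½)/(-9)) = 96 + 2*(-4 + (½)*(-⅑)) = 96 + 2*(-4 - 1/18) = 96 + 2*(-73/18) = 96 - 73/9 = 791/9 ≈ 87.889)
a - R = 791/9 - 1*222128 = 791/9 - 222128 = -1998361/9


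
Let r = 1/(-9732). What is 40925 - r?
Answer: 398282101/9732 ≈ 40925.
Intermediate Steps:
r = -1/9732 ≈ -0.00010275
40925 - r = 40925 - 1*(-1/9732) = 40925 + 1/9732 = 398282101/9732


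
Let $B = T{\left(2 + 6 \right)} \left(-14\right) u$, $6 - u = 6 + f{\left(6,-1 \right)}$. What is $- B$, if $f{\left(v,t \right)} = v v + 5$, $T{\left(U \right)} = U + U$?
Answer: $-9184$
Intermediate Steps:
$T{\left(U \right)} = 2 U$
$f{\left(v,t \right)} = 5 + v^{2}$ ($f{\left(v,t \right)} = v^{2} + 5 = 5 + v^{2}$)
$u = -41$ ($u = 6 - \left(6 + \left(5 + 6^{2}\right)\right) = 6 - \left(6 + \left(5 + 36\right)\right) = 6 - \left(6 + 41\right) = 6 - 47 = -41$)
$B = 9184$ ($B = 2 \left(2 + 6\right) \left(-14\right) \left(-41\right) = 2 \cdot 8 \left(-14\right) \left(-41\right) = 16 \left(-14\right) \left(-41\right) = \left(-224\right) \left(-41\right) = 9184$)
$- B = \left(-1\right) 9184 = -9184$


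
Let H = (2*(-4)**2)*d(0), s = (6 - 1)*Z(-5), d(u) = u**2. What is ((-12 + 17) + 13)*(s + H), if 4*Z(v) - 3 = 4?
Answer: 315/2 ≈ 157.50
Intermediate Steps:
Z(v) = 7/4 (Z(v) = 3/4 + (1/4)*4 = 3/4 + 1 = 7/4)
s = 35/4 (s = (6 - 1)*(7/4) = 5*(7/4) = 35/4 ≈ 8.7500)
H = 0 (H = (2*(-4)**2)*0**2 = (2*16)*0 = 32*0 = 0)
((-12 + 17) + 13)*(s + H) = ((-12 + 17) + 13)*(35/4 + 0) = (5 + 13)*(35/4) = 18*(35/4) = 315/2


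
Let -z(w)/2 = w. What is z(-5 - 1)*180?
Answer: 2160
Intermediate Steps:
z(w) = -2*w
z(-5 - 1)*180 = -2*(-5 - 1)*180 = -2*(-6)*180 = 12*180 = 2160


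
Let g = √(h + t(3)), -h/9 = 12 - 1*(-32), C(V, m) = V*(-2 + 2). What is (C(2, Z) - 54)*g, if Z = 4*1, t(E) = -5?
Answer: -54*I*√401 ≈ -1081.3*I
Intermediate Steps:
Z = 4
C(V, m) = 0 (C(V, m) = V*0 = 0)
h = -396 (h = -9*(12 - 1*(-32)) = -9*(12 + 32) = -9*44 = -396)
g = I*√401 (g = √(-396 - 5) = √(-401) = I*√401 ≈ 20.025*I)
(C(2, Z) - 54)*g = (0 - 54)*(I*√401) = -54*I*√401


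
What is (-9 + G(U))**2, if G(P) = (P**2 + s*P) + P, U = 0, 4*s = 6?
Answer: 81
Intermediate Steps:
s = 3/2 (s = (1/4)*6 = 3/2 ≈ 1.5000)
G(P) = P**2 + 5*P/2 (G(P) = (P**2 + 3*P/2) + P = P**2 + 5*P/2)
(-9 + G(U))**2 = (-9 + (1/2)*0*(5 + 2*0))**2 = (-9 + (1/2)*0*(5 + 0))**2 = (-9 + (1/2)*0*5)**2 = (-9 + 0)**2 = (-9)**2 = 81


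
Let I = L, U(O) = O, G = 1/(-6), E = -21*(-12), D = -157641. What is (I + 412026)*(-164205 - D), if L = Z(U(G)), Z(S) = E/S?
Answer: -2694613896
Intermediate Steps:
E = 252
G = -1/6 ≈ -0.16667
Z(S) = 252/S
L = -1512 (L = 252/(-1/6) = 252*(-6) = -1512)
I = -1512
(I + 412026)*(-164205 - D) = (-1512 + 412026)*(-164205 - 1*(-157641)) = 410514*(-164205 + 157641) = 410514*(-6564) = -2694613896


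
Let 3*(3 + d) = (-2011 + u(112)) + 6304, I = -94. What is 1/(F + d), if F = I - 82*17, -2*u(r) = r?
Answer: -3/236 ≈ -0.012712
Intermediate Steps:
u(r) = -r/2
F = -1488 (F = -94 - 82*17 = -94 - 1394 = -1488)
d = 4228/3 (d = -3 + ((-2011 - 1/2*112) + 6304)/3 = -3 + ((-2011 - 56) + 6304)/3 = -3 + (-2067 + 6304)/3 = -3 + (1/3)*4237 = -3 + 4237/3 = 4228/3 ≈ 1409.3)
1/(F + d) = 1/(-1488 + 4228/3) = 1/(-236/3) = -3/236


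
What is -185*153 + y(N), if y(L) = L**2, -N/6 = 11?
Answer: -23949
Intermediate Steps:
N = -66 (N = -6*11 = -66)
-185*153 + y(N) = -185*153 + (-66)**2 = -28305 + 4356 = -23949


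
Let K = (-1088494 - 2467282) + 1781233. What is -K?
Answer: 1774543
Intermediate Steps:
K = -1774543 (K = -3555776 + 1781233 = -1774543)
-K = -1*(-1774543) = 1774543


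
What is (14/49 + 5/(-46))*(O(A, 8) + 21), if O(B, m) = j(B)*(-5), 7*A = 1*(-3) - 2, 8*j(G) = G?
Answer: 68457/18032 ≈ 3.7964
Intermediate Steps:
j(G) = G/8
A = -5/7 (A = (1*(-3) - 2)/7 = (-3 - 2)/7 = (⅐)*(-5) = -5/7 ≈ -0.71429)
O(B, m) = -5*B/8 (O(B, m) = (B/8)*(-5) = -5*B/8)
(14/49 + 5/(-46))*(O(A, 8) + 21) = (14/49 + 5/(-46))*(-5/8*(-5/7) + 21) = (14*(1/49) + 5*(-1/46))*(25/56 + 21) = (2/7 - 5/46)*(1201/56) = (57/322)*(1201/56) = 68457/18032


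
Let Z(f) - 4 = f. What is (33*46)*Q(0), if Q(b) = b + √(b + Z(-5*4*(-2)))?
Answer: 3036*√11 ≈ 10069.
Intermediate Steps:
Z(f) = 4 + f
Q(b) = b + √(44 + b) (Q(b) = b + √(b + (4 - 5*4*(-2))) = b + √(b + (4 - 20*(-2))) = b + √(b + (4 + 40)) = b + √(b + 44) = b + √(44 + b))
(33*46)*Q(0) = (33*46)*(0 + √(44 + 0)) = 1518*(0 + √44) = 1518*(0 + 2*√11) = 1518*(2*√11) = 3036*√11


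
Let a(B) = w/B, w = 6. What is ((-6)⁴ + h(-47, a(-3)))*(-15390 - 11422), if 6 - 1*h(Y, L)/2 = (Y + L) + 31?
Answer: -36035328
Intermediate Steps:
a(B) = 6/B
h(Y, L) = -50 - 2*L - 2*Y (h(Y, L) = 12 - 2*((Y + L) + 31) = 12 - 2*((L + Y) + 31) = 12 - 2*(31 + L + Y) = 12 + (-62 - 2*L - 2*Y) = -50 - 2*L - 2*Y)
((-6)⁴ + h(-47, a(-3)))*(-15390 - 11422) = ((-6)⁴ + (-50 - 12/(-3) - 2*(-47)))*(-15390 - 11422) = (1296 + (-50 - 12*(-1)/3 + 94))*(-26812) = (1296 + (-50 - 2*(-2) + 94))*(-26812) = (1296 + (-50 + 4 + 94))*(-26812) = (1296 + 48)*(-26812) = 1344*(-26812) = -36035328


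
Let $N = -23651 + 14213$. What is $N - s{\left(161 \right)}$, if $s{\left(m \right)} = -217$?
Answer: $-9221$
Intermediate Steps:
$N = -9438$
$N - s{\left(161 \right)} = -9438 - -217 = -9438 + 217 = -9221$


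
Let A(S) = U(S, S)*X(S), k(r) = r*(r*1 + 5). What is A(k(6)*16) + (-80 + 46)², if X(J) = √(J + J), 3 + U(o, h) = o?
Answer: 1156 + 8424*√33 ≈ 49548.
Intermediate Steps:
U(o, h) = -3 + o
X(J) = √2*√J (X(J) = √(2*J) = √2*√J)
k(r) = r*(5 + r) (k(r) = r*(r + 5) = r*(5 + r))
A(S) = √2*√S*(-3 + S) (A(S) = (-3 + S)*(√2*√S) = √2*√S*(-3 + S))
A(k(6)*16) + (-80 + 46)² = √2*√((6*(5 + 6))*16)*(-3 + (6*(5 + 6))*16) + (-80 + 46)² = √2*√((6*11)*16)*(-3 + (6*11)*16) + (-34)² = √2*√(66*16)*(-3 + 66*16) + 1156 = √2*√1056*(-3 + 1056) + 1156 = √2*(4*√66)*1053 + 1156 = 8424*√33 + 1156 = 1156 + 8424*√33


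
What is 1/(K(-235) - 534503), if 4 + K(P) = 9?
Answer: -1/534498 ≈ -1.8709e-6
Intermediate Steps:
K(P) = 5 (K(P) = -4 + 9 = 5)
1/(K(-235) - 534503) = 1/(5 - 534503) = 1/(-534498) = -1/534498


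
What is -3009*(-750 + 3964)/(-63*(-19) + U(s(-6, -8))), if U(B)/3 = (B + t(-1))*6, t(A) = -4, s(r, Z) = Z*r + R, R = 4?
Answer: -3223642/687 ≈ -4692.3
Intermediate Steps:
s(r, Z) = 4 + Z*r (s(r, Z) = Z*r + 4 = 4 + Z*r)
U(B) = -72 + 18*B (U(B) = 3*((B - 4)*6) = 3*((-4 + B)*6) = 3*(-24 + 6*B) = -72 + 18*B)
-3009*(-750 + 3964)/(-63*(-19) + U(s(-6, -8))) = -3009*(-750 + 3964)/(-63*(-19) + (-72 + 18*(4 - 8*(-6)))) = -3009*3214/(1197 + (-72 + 18*(4 + 48))) = -3009*3214/(1197 + (-72 + 18*52)) = -3009*3214/(1197 + (-72 + 936)) = -3009*3214/(1197 + 864) = -3009/(2061*(1/3214)) = -3009/2061/3214 = -3009*3214/2061 = -3223642/687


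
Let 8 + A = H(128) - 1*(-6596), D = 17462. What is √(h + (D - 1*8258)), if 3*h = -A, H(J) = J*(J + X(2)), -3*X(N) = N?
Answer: 4*√886/3 ≈ 39.688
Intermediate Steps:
X(N) = -N/3
H(J) = J*(-⅔ + J) (H(J) = J*(J - ⅓*2) = J*(J - ⅔) = J*(-⅔ + J))
A = 68660/3 (A = -8 + ((⅓)*128*(-2 + 3*128) - 1*(-6596)) = -8 + ((⅓)*128*(-2 + 384) + 6596) = -8 + ((⅓)*128*382 + 6596) = -8 + (48896/3 + 6596) = -8 + 68684/3 = 68660/3 ≈ 22887.)
h = -68660/9 (h = (-1*68660/3)/3 = (⅓)*(-68660/3) = -68660/9 ≈ -7628.9)
√(h + (D - 1*8258)) = √(-68660/9 + (17462 - 1*8258)) = √(-68660/9 + (17462 - 8258)) = √(-68660/9 + 9204) = √(14176/9) = 4*√886/3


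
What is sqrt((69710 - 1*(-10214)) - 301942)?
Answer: I*sqrt(222018) ≈ 471.19*I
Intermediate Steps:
sqrt((69710 - 1*(-10214)) - 301942) = sqrt((69710 + 10214) - 301942) = sqrt(79924 - 301942) = sqrt(-222018) = I*sqrt(222018)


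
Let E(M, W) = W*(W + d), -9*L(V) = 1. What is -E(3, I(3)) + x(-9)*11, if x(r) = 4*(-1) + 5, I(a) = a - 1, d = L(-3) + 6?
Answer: -43/9 ≈ -4.7778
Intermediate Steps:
L(V) = -⅑ (L(V) = -⅑*1 = -⅑)
d = 53/9 (d = -⅑ + 6 = 53/9 ≈ 5.8889)
I(a) = -1 + a
x(r) = 1 (x(r) = -4 + 5 = 1)
E(M, W) = W*(53/9 + W) (E(M, W) = W*(W + 53/9) = W*(53/9 + W))
-E(3, I(3)) + x(-9)*11 = -(-1 + 3)*(53 + 9*(-1 + 3))/9 + 1*11 = -2*(53 + 9*2)/9 + 11 = -2*(53 + 18)/9 + 11 = -2*71/9 + 11 = -1*142/9 + 11 = -142/9 + 11 = -43/9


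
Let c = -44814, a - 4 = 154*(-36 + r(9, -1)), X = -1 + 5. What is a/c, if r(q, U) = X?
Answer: 2462/22407 ≈ 0.10988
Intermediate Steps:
X = 4
r(q, U) = 4
a = -4924 (a = 4 + 154*(-36 + 4) = 4 + 154*(-32) = 4 - 4928 = -4924)
a/c = -4924/(-44814) = -4924*(-1/44814) = 2462/22407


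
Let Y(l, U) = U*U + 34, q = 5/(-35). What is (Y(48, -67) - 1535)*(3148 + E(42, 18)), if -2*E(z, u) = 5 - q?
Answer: 65789784/7 ≈ 9.3985e+6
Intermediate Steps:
q = -1/7 (q = 5*(-1/35) = -1/7 ≈ -0.14286)
Y(l, U) = 34 + U**2 (Y(l, U) = U**2 + 34 = 34 + U**2)
E(z, u) = -18/7 (E(z, u) = -(5 - 1*(-1/7))/2 = -(5 + 1/7)/2 = -1/2*36/7 = -18/7)
(Y(48, -67) - 1535)*(3148 + E(42, 18)) = ((34 + (-67)**2) - 1535)*(3148 - 18/7) = ((34 + 4489) - 1535)*(22018/7) = (4523 - 1535)*(22018/7) = 2988*(22018/7) = 65789784/7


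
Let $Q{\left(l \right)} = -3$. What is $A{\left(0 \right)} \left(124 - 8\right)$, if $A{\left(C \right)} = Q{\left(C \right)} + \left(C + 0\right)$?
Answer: $-348$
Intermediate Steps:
$A{\left(C \right)} = -3 + C$ ($A{\left(C \right)} = -3 + \left(C + 0\right) = -3 + C$)
$A{\left(0 \right)} \left(124 - 8\right) = \left(-3 + 0\right) \left(124 - 8\right) = \left(-3\right) 116 = -348$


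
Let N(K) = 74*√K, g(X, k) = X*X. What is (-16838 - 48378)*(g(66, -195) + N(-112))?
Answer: -284080896 - 19303936*I*√7 ≈ -2.8408e+8 - 5.1073e+7*I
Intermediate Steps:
g(X, k) = X²
(-16838 - 48378)*(g(66, -195) + N(-112)) = (-16838 - 48378)*(66² + 74*√(-112)) = -65216*(4356 + 74*(4*I*√7)) = -65216*(4356 + 296*I*√7) = -284080896 - 19303936*I*√7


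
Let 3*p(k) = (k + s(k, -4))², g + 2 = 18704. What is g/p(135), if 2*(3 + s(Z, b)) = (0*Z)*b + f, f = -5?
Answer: 224424/67081 ≈ 3.3456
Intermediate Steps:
g = 18702 (g = -2 + 18704 = 18702)
s(Z, b) = -11/2 (s(Z, b) = -3 + ((0*Z)*b - 5)/2 = -3 + (0*b - 5)/2 = -3 + (0 - 5)/2 = -3 + (½)*(-5) = -3 - 5/2 = -11/2)
p(k) = (-11/2 + k)²/3 (p(k) = (k - 11/2)²/3 = (-11/2 + k)²/3)
g/p(135) = 18702/(((-11 + 2*135)²/12)) = 18702/(((-11 + 270)²/12)) = 18702/(((1/12)*259²)) = 18702/(((1/12)*67081)) = 18702/(67081/12) = 18702*(12/67081) = 224424/67081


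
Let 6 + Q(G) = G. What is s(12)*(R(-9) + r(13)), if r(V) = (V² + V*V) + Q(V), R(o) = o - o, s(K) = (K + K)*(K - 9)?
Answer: 24840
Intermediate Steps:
s(K) = 2*K*(-9 + K) (s(K) = (2*K)*(-9 + K) = 2*K*(-9 + K))
Q(G) = -6 + G
R(o) = 0
r(V) = -6 + V + 2*V² (r(V) = (V² + V*V) + (-6 + V) = (V² + V²) + (-6 + V) = 2*V² + (-6 + V) = -6 + V + 2*V²)
s(12)*(R(-9) + r(13)) = (2*12*(-9 + 12))*(0 + (-6 + 13 + 2*13²)) = (2*12*3)*(0 + (-6 + 13 + 2*169)) = 72*(0 + (-6 + 13 + 338)) = 72*(0 + 345) = 72*345 = 24840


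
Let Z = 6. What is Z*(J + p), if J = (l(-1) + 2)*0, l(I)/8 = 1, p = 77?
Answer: 462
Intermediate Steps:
l(I) = 8 (l(I) = 8*1 = 8)
J = 0 (J = (8 + 2)*0 = 10*0 = 0)
Z*(J + p) = 6*(0 + 77) = 6*77 = 462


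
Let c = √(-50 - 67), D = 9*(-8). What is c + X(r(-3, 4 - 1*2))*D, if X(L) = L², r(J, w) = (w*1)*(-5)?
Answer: -7200 + 3*I*√13 ≈ -7200.0 + 10.817*I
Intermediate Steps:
r(J, w) = -5*w (r(J, w) = w*(-5) = -5*w)
D = -72
c = 3*I*√13 (c = √(-117) = 3*I*√13 ≈ 10.817*I)
c + X(r(-3, 4 - 1*2))*D = 3*I*√13 + (-5*(4 - 1*2))²*(-72) = 3*I*√13 + (-5*(4 - 2))²*(-72) = 3*I*√13 + (-5*2)²*(-72) = 3*I*√13 + (-10)²*(-72) = 3*I*√13 + 100*(-72) = 3*I*√13 - 7200 = -7200 + 3*I*√13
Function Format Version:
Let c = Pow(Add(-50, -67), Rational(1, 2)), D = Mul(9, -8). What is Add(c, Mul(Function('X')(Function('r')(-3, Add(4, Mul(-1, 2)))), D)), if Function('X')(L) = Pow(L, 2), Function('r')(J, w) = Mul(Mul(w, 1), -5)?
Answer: Add(-7200, Mul(3, I, Pow(13, Rational(1, 2)))) ≈ Add(-7200.0, Mul(10.817, I))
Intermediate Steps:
Function('r')(J, w) = Mul(-5, w) (Function('r')(J, w) = Mul(w, -5) = Mul(-5, w))
D = -72
c = Mul(3, I, Pow(13, Rational(1, 2))) (c = Pow(-117, Rational(1, 2)) = Mul(3, I, Pow(13, Rational(1, 2))) ≈ Mul(10.817, I))
Add(c, Mul(Function('X')(Function('r')(-3, Add(4, Mul(-1, 2)))), D)) = Add(Mul(3, I, Pow(13, Rational(1, 2))), Mul(Pow(Mul(-5, Add(4, Mul(-1, 2))), 2), -72)) = Add(Mul(3, I, Pow(13, Rational(1, 2))), Mul(Pow(Mul(-5, Add(4, -2)), 2), -72)) = Add(Mul(3, I, Pow(13, Rational(1, 2))), Mul(Pow(Mul(-5, 2), 2), -72)) = Add(Mul(3, I, Pow(13, Rational(1, 2))), Mul(Pow(-10, 2), -72)) = Add(Mul(3, I, Pow(13, Rational(1, 2))), Mul(100, -72)) = Add(Mul(3, I, Pow(13, Rational(1, 2))), -7200) = Add(-7200, Mul(3, I, Pow(13, Rational(1, 2))))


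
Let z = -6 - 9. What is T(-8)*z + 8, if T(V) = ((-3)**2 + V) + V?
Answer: 113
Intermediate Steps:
T(V) = 9 + 2*V (T(V) = (9 + V) + V = 9 + 2*V)
z = -15
T(-8)*z + 8 = (9 + 2*(-8))*(-15) + 8 = (9 - 16)*(-15) + 8 = -7*(-15) + 8 = 105 + 8 = 113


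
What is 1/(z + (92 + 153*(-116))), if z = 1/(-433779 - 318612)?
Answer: -752391/13284215497 ≈ -5.6638e-5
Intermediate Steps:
z = -1/752391 (z = 1/(-752391) = -1/752391 ≈ -1.3291e-6)
1/(z + (92 + 153*(-116))) = 1/(-1/752391 + (92 + 153*(-116))) = 1/(-1/752391 + (92 - 17748)) = 1/(-1/752391 - 17656) = 1/(-13284215497/752391) = -752391/13284215497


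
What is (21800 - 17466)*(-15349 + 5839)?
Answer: -41216340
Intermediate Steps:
(21800 - 17466)*(-15349 + 5839) = 4334*(-9510) = -41216340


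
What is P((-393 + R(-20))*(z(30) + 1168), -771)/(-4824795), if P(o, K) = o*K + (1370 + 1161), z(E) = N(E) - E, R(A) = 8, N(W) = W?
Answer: -346705811/4824795 ≈ -71.859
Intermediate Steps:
z(E) = 0 (z(E) = E - E = 0)
P(o, K) = 2531 + K*o (P(o, K) = K*o + 2531 = 2531 + K*o)
P((-393 + R(-20))*(z(30) + 1168), -771)/(-4824795) = (2531 - 771*(-393 + 8)*(0 + 1168))/(-4824795) = (2531 - (-296835)*1168)*(-1/4824795) = (2531 - 771*(-449680))*(-1/4824795) = (2531 + 346703280)*(-1/4824795) = 346705811*(-1/4824795) = -346705811/4824795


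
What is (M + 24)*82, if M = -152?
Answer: -10496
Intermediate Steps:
(M + 24)*82 = (-152 + 24)*82 = -128*82 = -10496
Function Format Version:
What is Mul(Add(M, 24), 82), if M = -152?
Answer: -10496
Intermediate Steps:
Mul(Add(M, 24), 82) = Mul(Add(-152, 24), 82) = Mul(-128, 82) = -10496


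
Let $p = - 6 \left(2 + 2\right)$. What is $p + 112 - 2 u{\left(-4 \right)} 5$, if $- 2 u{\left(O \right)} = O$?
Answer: $-2264$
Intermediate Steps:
$u{\left(O \right)} = - \frac{O}{2}$
$p = -24$ ($p = \left(-6\right) 4 = -24$)
$p + 112 - 2 u{\left(-4 \right)} 5 = -24 + 112 - 2 \left(\left(- \frac{1}{2}\right) \left(-4\right)\right) 5 = -24 + 112 \left(-2\right) 2 \cdot 5 = -24 + 112 \left(\left(-4\right) 5\right) = -24 + 112 \left(-20\right) = -24 - 2240 = -2264$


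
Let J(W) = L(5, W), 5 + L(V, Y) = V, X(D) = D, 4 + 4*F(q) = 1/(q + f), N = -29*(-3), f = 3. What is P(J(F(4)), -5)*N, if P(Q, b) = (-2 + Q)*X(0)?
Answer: 0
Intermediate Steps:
N = 87
F(q) = -1 + 1/(4*(3 + q)) (F(q) = -1 + 1/(4*(q + 3)) = -1 + 1/(4*(3 + q)))
L(V, Y) = -5 + V
J(W) = 0 (J(W) = -5 + 5 = 0)
P(Q, b) = 0 (P(Q, b) = (-2 + Q)*0 = 0)
P(J(F(4)), -5)*N = 0*87 = 0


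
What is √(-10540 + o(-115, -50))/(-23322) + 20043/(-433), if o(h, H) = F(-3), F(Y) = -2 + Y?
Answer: -20043/433 - I*√10545/23322 ≈ -46.289 - 0.0044031*I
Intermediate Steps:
o(h, H) = -5 (o(h, H) = -2 - 3 = -5)
√(-10540 + o(-115, -50))/(-23322) + 20043/(-433) = √(-10540 - 5)/(-23322) + 20043/(-433) = √(-10545)*(-1/23322) + 20043*(-1/433) = (I*√10545)*(-1/23322) - 20043/433 = -I*√10545/23322 - 20043/433 = -20043/433 - I*√10545/23322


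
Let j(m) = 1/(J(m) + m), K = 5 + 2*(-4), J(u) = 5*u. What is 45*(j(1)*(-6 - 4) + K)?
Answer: -210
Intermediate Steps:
K = -3 (K = 5 - 8 = -3)
j(m) = 1/(6*m) (j(m) = 1/(5*m + m) = 1/(6*m))
45*(j(1)*(-6 - 4) + K) = 45*(((⅙)/1)*(-6 - 4) - 3) = 45*(((⅙)*1)*(-10) - 3) = 45*((⅙)*(-10) - 3) = 45*(-5/3 - 3) = 45*(-14/3) = -210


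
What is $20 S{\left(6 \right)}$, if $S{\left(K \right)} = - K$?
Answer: $-120$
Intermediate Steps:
$20 S{\left(6 \right)} = 20 \left(\left(-1\right) 6\right) = 20 \left(-6\right) = -120$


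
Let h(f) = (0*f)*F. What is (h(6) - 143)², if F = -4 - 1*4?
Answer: 20449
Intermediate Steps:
F = -8 (F = -4 - 4 = -8)
h(f) = 0 (h(f) = (0*f)*(-8) = 0*(-8) = 0)
(h(6) - 143)² = (0 - 143)² = (-143)² = 20449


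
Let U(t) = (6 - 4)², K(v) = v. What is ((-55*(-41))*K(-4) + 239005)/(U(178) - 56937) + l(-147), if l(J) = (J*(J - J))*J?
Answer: -229985/56933 ≈ -4.0396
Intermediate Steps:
U(t) = 4 (U(t) = 2² = 4)
l(J) = 0 (l(J) = (J*0)*J = 0*J = 0)
((-55*(-41))*K(-4) + 239005)/(U(178) - 56937) + l(-147) = (-55*(-41)*(-4) + 239005)/(4 - 56937) + 0 = (2255*(-4) + 239005)/(-56933) + 0 = (-9020 + 239005)*(-1/56933) + 0 = 229985*(-1/56933) + 0 = -229985/56933 + 0 = -229985/56933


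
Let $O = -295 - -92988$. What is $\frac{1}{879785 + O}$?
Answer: $\frac{1}{972478} \approx 1.0283 \cdot 10^{-6}$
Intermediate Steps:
$O = 92693$ ($O = -295 + 92988 = 92693$)
$\frac{1}{879785 + O} = \frac{1}{879785 + 92693} = \frac{1}{972478}$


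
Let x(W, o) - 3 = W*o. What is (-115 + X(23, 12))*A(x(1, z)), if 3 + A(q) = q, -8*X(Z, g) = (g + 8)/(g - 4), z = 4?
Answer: -1845/4 ≈ -461.25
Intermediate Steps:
X(Z, g) = -(8 + g)/(8*(-4 + g)) (X(Z, g) = -(g + 8)/(8*(g - 4)) = -(8 + g)/(8*(-4 + g)))
x(W, o) = 3 + W*o
A(q) = -3 + q
(-115 + X(23, 12))*A(x(1, z)) = (-115 + (-8 - 1*12)/(8*(-4 + 12)))*(-3 + (3 + 1*4)) = (-115 + (⅛)*(-8 - 12)/8)*(-3 + (3 + 4)) = (-115 + (⅛)*(⅛)*(-20))*(-3 + 7) = (-115 - 5/16)*4 = -1845/16*4 = -1845/4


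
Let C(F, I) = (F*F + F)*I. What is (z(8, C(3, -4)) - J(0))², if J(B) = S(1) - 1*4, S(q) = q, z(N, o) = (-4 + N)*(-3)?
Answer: 81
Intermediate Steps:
C(F, I) = I*(F + F²) (C(F, I) = (F² + F)*I = (F + F²)*I = I*(F + F²))
z(N, o) = 12 - 3*N
J(B) = -3 (J(B) = 1 - 1*4 = 1 - 4 = -3)
(z(8, C(3, -4)) - J(0))² = ((12 - 3*8) - 1*(-3))² = ((12 - 24) + 3)² = (-12 + 3)² = (-9)² = 81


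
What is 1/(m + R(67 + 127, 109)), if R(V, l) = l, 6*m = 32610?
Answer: 1/5544 ≈ 0.00018038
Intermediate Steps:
m = 5435 (m = (⅙)*32610 = 5435)
1/(m + R(67 + 127, 109)) = 1/(5435 + 109) = 1/5544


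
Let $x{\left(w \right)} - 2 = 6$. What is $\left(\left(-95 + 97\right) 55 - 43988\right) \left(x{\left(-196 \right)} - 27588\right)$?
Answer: $1210155240$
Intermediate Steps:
$x{\left(w \right)} = 8$ ($x{\left(w \right)} = 2 + 6 = 8$)
$\left(\left(-95 + 97\right) 55 - 43988\right) \left(x{\left(-196 \right)} - 27588\right) = \left(\left(-95 + 97\right) 55 - 43988\right) \left(8 - 27588\right) = \left(2 \cdot 55 - 43988\right) \left(-27580\right) = \left(110 - 43988\right) \left(-27580\right) = \left(-43878\right) \left(-27580\right) = 1210155240$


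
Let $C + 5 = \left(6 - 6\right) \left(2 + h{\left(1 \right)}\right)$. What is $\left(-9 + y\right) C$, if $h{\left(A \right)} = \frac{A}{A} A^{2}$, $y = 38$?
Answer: $-145$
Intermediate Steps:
$h{\left(A \right)} = A^{2}$ ($h{\left(A \right)} = 1 A^{2} = A^{2}$)
$C = -5$ ($C = -5 + \left(6 - 6\right) \left(2 + 1^{2}\right) = -5 + \left(6 - 6\right) \left(2 + 1\right) = -5 + 0 \cdot 3 = -5 + 0 = -5$)
$\left(-9 + y\right) C = \left(-9 + 38\right) \left(-5\right) = 29 \left(-5\right) = -145$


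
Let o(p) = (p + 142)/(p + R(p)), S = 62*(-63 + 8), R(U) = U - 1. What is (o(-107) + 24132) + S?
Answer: 891039/43 ≈ 20722.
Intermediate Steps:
R(U) = -1 + U
S = -3410 (S = 62*(-55) = -3410)
o(p) = (142 + p)/(-1 + 2*p) (o(p) = (p + 142)/(p + (-1 + p)) = (142 + p)/(-1 + 2*p))
(o(-107) + 24132) + S = ((142 - 107)/(-1 + 2*(-107)) + 24132) - 3410 = (35/(-1 - 214) + 24132) - 3410 = (35/(-215) + 24132) - 3410 = (-1/215*35 + 24132) - 3410 = (-7/43 + 24132) - 3410 = 1037669/43 - 3410 = 891039/43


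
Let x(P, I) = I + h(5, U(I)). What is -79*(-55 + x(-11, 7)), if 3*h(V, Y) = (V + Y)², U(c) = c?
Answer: 0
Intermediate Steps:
h(V, Y) = (V + Y)²/3
x(P, I) = I + (5 + I)²/3
-79*(-55 + x(-11, 7)) = -79*(-55 + (7 + (5 + 7)²/3)) = -79*(-55 + (7 + (⅓)*12²)) = -79*(-55 + (7 + (⅓)*144)) = -79*(-55 + (7 + 48)) = -79*(-55 + 55) = -79*0 = 0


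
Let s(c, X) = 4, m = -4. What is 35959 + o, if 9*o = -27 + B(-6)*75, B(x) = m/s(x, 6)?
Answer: 107843/3 ≈ 35948.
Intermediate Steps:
B(x) = -1 (B(x) = -4/4 = -4*¼ = -1)
o = -34/3 (o = (-27 - 1*75)/9 = (-27 - 75)/9 = (⅑)*(-102) = -34/3 ≈ -11.333)
35959 + o = 35959 - 34/3 = 107843/3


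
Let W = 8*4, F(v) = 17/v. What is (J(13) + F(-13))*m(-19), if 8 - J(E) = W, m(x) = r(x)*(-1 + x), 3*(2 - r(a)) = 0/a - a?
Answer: -6580/3 ≈ -2193.3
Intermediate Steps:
W = 32
r(a) = 2 + a/3 (r(a) = 2 - (0/a - a)/3 = 2 - (0 - a)/3 = 2 - (-1)*a/3 = 2 + a/3)
m(x) = (-1 + x)*(2 + x/3) (m(x) = (2 + x/3)*(-1 + x) = (-1 + x)*(2 + x/3))
J(E) = -24 (J(E) = 8 - 1*32 = 8 - 32 = -24)
(J(13) + F(-13))*m(-19) = (-24 + 17/(-13))*((-1 - 19)*(6 - 19)/3) = (-24 + 17*(-1/13))*((1/3)*(-20)*(-13)) = (-24 - 17/13)*(260/3) = -329/13*260/3 = -6580/3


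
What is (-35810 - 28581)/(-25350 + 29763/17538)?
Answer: 376429786/148186179 ≈ 2.5402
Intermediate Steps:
(-35810 - 28581)/(-25350 + 29763/17538) = -64391/(-25350 + 29763*(1/17538)) = -64391/(-25350 + 9921/5846) = -64391/(-148186179/5846) = -64391*(-5846/148186179) = 376429786/148186179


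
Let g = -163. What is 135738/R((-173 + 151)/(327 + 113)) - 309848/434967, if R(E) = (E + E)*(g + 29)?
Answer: 295186993414/29142789 ≈ 10129.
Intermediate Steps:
R(E) = -268*E (R(E) = (E + E)*(-163 + 29) = (2*E)*(-134) = -268*E)
135738/R((-173 + 151)/(327 + 113)) - 309848/434967 = 135738/((-268*(-173 + 151)/(327 + 113))) - 309848/434967 = 135738/((-(-5896)/440)) - 309848*1/434967 = 135738/((-(-5896)/440)) - 309848/434967 = 135738/((-268*(-1/20))) - 309848/434967 = 135738/(67/5) - 309848/434967 = 135738*(5/67) - 309848/434967 = 678690/67 - 309848/434967 = 295186993414/29142789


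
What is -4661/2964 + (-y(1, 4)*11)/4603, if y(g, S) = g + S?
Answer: -21617603/13643292 ≈ -1.5845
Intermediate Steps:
y(g, S) = S + g
-4661/2964 + (-y(1, 4)*11)/4603 = -4661/2964 + (-(4 + 1)*11)/4603 = -4661*1/2964 + (-1*5*11)*(1/4603) = -4661/2964 - 5*11*(1/4603) = -4661/2964 - 55*1/4603 = -4661/2964 - 55/4603 = -21617603/13643292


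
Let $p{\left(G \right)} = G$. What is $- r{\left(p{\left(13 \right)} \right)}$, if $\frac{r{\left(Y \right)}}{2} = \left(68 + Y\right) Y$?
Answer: $-2106$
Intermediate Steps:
$r{\left(Y \right)} = 2 Y \left(68 + Y\right)$ ($r{\left(Y \right)} = 2 \left(68 + Y\right) Y = 2 Y \left(68 + Y\right)$)
$- r{\left(p{\left(13 \right)} \right)} = - 2 \cdot 13 \left(68 + 13\right) = - 2 \cdot 13 \cdot 81 = \left(-1\right) 2106 = -2106$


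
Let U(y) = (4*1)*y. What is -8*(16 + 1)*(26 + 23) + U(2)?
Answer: -6656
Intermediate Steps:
U(y) = 4*y
-8*(16 + 1)*(26 + 23) + U(2) = -8*(16 + 1)*(26 + 23) + 4*2 = -136*49 + 8 = -8*833 + 8 = -6664 + 8 = -6656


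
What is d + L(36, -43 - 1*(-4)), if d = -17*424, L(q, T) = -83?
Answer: -7291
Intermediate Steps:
d = -7208
d + L(36, -43 - 1*(-4)) = -7208 - 83 = -7291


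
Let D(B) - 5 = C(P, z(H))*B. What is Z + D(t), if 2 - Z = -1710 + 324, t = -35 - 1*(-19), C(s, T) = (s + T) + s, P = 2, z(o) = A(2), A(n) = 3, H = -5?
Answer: 1281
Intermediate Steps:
z(o) = 3
C(s, T) = T + 2*s (C(s, T) = (T + s) + s = T + 2*s)
t = -16 (t = -35 + 19 = -16)
D(B) = 5 + 7*B (D(B) = 5 + (3 + 2*2)*B = 5 + (3 + 4)*B = 5 + 7*B)
Z = 1388 (Z = 2 - (-1710 + 324) = 2 - 1*(-1386) = 2 + 1386 = 1388)
Z + D(t) = 1388 + (5 + 7*(-16)) = 1388 + (5 - 112) = 1388 - 107 = 1281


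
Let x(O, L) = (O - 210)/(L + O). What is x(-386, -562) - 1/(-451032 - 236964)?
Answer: 34170547/54351684 ≈ 0.62869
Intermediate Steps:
x(O, L) = (-210 + O)/(L + O)
x(-386, -562) - 1/(-451032 - 236964) = (-210 - 386)/(-562 - 386) - 1/(-451032 - 236964) = -596/(-948) - 1/(-687996) = -1/948*(-596) - 1*(-1/687996) = 149/237 + 1/687996 = 34170547/54351684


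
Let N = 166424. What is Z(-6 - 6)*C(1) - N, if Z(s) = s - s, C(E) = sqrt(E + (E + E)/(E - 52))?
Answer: -166424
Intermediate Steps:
C(E) = sqrt(E + 2*E/(-52 + E)) (C(E) = sqrt(E + (2*E)/(-52 + E)) = sqrt(E + 2*E/(-52 + E)))
Z(s) = 0
Z(-6 - 6)*C(1) - N = 0*sqrt(1*(-50 + 1)/(-52 + 1)) - 1*166424 = 0*sqrt(1*(-49)/(-51)) - 166424 = 0*sqrt(1*(-1/51)*(-49)) - 166424 = 0*sqrt(49/51) - 166424 = 0*(7*sqrt(51)/51) - 166424 = 0 - 166424 = -166424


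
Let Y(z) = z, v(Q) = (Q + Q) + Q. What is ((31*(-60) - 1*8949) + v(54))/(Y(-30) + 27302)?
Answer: -1521/3896 ≈ -0.39040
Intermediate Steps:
v(Q) = 3*Q (v(Q) = 2*Q + Q = 3*Q)
((31*(-60) - 1*8949) + v(54))/(Y(-30) + 27302) = ((31*(-60) - 1*8949) + 3*54)/(-30 + 27302) = ((-1860 - 8949) + 162)/27272 = (-10809 + 162)*(1/27272) = -10647*1/27272 = -1521/3896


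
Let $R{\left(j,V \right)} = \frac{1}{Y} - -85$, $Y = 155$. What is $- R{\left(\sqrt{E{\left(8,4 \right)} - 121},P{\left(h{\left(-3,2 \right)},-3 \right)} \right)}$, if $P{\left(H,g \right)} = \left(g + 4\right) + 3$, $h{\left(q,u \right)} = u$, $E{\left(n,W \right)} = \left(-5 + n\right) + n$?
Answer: $- \frac{13176}{155} \approx -85.006$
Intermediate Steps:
$E{\left(n,W \right)} = -5 + 2 n$
$P{\left(H,g \right)} = 7 + g$ ($P{\left(H,g \right)} = \left(4 + g\right) + 3 = 7 + g$)
$R{\left(j,V \right)} = \frac{13176}{155}$ ($R{\left(j,V \right)} = \frac{1}{155} - -85 = \frac{1}{155} + 85 = \frac{13176}{155}$)
$- R{\left(\sqrt{E{\left(8,4 \right)} - 121},P{\left(h{\left(-3,2 \right)},-3 \right)} \right)} = \left(-1\right) \frac{13176}{155} = - \frac{13176}{155}$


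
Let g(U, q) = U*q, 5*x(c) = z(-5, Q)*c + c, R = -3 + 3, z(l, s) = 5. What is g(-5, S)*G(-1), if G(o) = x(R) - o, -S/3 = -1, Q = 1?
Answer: -15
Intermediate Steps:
S = 3 (S = -3*(-1) = 3)
R = 0
x(c) = 6*c/5 (x(c) = (5*c + c)/5 = (6*c)/5 = 6*c/5)
G(o) = -o (G(o) = (6/5)*0 - o = 0 - o = -o)
g(-5, S)*G(-1) = (-5*3)*(-1*(-1)) = -15*1 = -15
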